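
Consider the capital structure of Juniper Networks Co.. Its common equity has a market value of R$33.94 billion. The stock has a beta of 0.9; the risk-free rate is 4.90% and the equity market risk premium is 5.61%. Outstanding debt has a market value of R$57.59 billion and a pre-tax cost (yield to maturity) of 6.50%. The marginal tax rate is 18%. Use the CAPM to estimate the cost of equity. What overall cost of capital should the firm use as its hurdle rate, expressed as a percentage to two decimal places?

Cost of equity via CAPM: Re = 4.9% + 0.9 × 5.61% = 9.9490%.
Total capital V = 33.94 + 57.59 = 91.53.
Equity: weight = 33.94/91.53 = 0.3708; cost = 9.949%.
Debt: weight = 57.59/91.53 = 0.6292; after-tax cost = 6.5% × (1 − 18%) = 5.3300%.
WACC = 0.3708 × 9.9490% + 0.6292 × 5.3300% = 7.0428%.

7.04%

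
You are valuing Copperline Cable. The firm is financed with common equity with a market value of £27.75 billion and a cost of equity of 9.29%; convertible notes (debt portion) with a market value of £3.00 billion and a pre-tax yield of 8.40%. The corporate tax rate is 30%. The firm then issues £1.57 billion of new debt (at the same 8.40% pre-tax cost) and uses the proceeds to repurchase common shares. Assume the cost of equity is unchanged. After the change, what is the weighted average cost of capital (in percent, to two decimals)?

8.78%

After the change:
Total capital V = 26.18 + 4.57 = 30.75.
Equity: weight = 26.18/30.75 = 0.8514; cost = 9.29%.
Convertible notes (debt portion): weight = 4.57/30.75 = 0.1486; after-tax cost = 8.4% × (1 − 30%) = 5.8800%.
WACC = 0.8514 × 9.2900% + 0.1486 × 5.8800% = 8.7832%.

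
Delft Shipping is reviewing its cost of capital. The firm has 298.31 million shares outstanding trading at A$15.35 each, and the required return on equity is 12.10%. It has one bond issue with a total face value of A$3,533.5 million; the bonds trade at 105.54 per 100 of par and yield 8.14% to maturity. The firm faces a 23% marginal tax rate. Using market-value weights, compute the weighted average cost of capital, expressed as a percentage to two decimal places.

Market value of equity E = 15.35 × 298.31m = 4579.0585m. Market value of debt D = 3533.5m × 105.54/100 = 3729.2559m.
Total capital V = 4579.0585 + 3729.2559 = 8308.3144.
Equity: weight = 4579.0585/8308.3144 = 0.5511; cost = 12.1%.
Bonds outstanding: weight = 3729.2559/8308.3144 = 0.4489; after-tax cost = 8.14% × (1 − 23%) = 6.2678%.
WACC = 0.5511 × 12.1000% + 0.4489 × 6.2678% = 9.4822%.

9.48%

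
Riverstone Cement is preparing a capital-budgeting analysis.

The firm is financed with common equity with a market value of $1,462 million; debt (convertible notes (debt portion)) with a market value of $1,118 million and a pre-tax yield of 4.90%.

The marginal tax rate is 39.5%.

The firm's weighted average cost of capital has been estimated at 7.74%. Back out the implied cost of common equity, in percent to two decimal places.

Total capital V = 1462 + 1118 = 2580.
Equity weight = 1462/2580 = 0.5667.
Convertible notes (debt portion) weight = 1118/2580 = 0.4333.
Debt contribution = 0.4333 × 4.9% × (1 − 39.5%) = 1.2846%.
Required equity contribution = 7.74% − 1.2846% = 6.4554%.
Re = 6.4554% / 0.5667 = 11.3919%.

11.39%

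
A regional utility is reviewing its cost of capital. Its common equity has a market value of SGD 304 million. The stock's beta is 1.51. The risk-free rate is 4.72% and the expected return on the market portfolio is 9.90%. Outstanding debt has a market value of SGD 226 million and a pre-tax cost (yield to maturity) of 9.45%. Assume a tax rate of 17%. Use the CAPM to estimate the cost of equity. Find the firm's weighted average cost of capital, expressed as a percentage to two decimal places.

10.54%

Market risk premium = 9.9% − 4.72% = 5.18%.
Cost of equity via CAPM: Re = 4.72% + 1.51 × 5.18% = 12.5418%.
Total capital V = 304 + 226 = 530.
Equity: weight = 304/530 = 0.5736; cost = 12.5418%.
Debt: weight = 226/530 = 0.4264; after-tax cost = 9.45% × (1 − 17%) = 7.8435%.
WACC = 0.5736 × 12.5418% + 0.4264 × 7.8435% = 10.5384%.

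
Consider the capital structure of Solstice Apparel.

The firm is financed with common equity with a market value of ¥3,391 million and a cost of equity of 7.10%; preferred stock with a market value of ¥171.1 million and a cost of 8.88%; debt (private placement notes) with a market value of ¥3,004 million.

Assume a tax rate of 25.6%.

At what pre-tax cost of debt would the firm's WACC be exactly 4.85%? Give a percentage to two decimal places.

2.80%

Total capital V = 3391 + 171.1 + 3004 = 6566.1.
Equity weight = 3391/6566.1 = 0.5164.
Preferred weight = 171.1/6566.1 = 0.0261.
Private placement notes weight = 3004/6566.1 = 0.4575.
Equity contribution = 0.5164 × 7.1% = 3.6667%.
Preferred contribution = 0.0261 × 8.88% = 0.2314%.
Remaining for debt = 4.85% − 3.8981% = 0.9519%.
Rd × (1 − 25.6%) × 0.4575 = 0.9519%  ⇒  Rd = 2.7965%.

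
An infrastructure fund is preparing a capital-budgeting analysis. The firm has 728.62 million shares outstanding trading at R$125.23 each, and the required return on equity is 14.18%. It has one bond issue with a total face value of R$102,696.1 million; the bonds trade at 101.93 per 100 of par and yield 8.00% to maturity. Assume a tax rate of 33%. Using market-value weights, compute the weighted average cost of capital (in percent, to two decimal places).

9.47%

Market value of equity E = 125.23 × 728.62m = 91245.0826m. Market value of debt D = 102696.1m × 101.93/100 = 104678.13473m.
Total capital V = 91245.0826 + 104678.13473 = 195923.21733.
Equity: weight = 91245.0826/195923.21733 = 0.4657; cost = 14.18%.
Bonds outstanding: weight = 104678.13473/195923.21733 = 0.5343; after-tax cost = 8% × (1 − 33%) = 5.3600%.
WACC = 0.4657 × 14.1800% + 0.5343 × 5.3600% = 9.4676%.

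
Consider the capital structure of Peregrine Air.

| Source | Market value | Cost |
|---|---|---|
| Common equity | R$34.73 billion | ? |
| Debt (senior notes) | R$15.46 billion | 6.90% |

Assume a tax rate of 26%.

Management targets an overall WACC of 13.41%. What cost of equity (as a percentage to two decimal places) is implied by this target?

17.11%

Total capital V = 34.73 + 15.46 = 50.19.
Equity weight = 34.73/50.19 = 0.6920.
Senior notes weight = 15.46/50.19 = 0.3080.
Debt contribution = 0.3080 × 6.9% × (1 − 26%) = 1.5728%.
Required equity contribution = 13.41% − 1.5728% = 11.8372%.
Re = 11.8372% / 0.6920 = 17.1065%.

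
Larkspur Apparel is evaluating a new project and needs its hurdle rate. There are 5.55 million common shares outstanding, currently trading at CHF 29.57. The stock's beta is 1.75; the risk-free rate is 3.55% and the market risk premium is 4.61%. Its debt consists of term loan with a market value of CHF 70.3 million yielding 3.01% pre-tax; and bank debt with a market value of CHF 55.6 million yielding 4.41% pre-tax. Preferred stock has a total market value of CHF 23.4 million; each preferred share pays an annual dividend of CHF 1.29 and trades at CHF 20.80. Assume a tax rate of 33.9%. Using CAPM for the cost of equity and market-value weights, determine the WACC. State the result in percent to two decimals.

Cost of equity via CAPM: Re = 3.55% + 1.75 × 4.61% = 11.6175%.
Cost of preferred: Rp = 1.29 / 20.8 = 6.2019%.
Market value of equity E = 29.57 × 5.55m = 164.1135m.
Total capital V = 164.1135 + 23.4 + 70.3 + 55.6 = 313.4135.
Equity: weight = 164.1135/313.4135 = 0.5236; cost = 11.6175%.
Preferred: weight = 23.4/313.4135 = 0.0747; cost = 6.2019%.
Term loan: weight = 70.3/313.4135 = 0.2243; after-tax cost = 3.01% × (1 − 33.9%) = 1.9896%.
Bank debt: weight = 55.6/313.4135 = 0.1774; after-tax cost = 4.41% × (1 − 33.9%) = 2.9150%.
WACC = 0.5236 × 11.6175% + 0.0747 × 6.2019% + 0.2243 × 1.9896% + 0.1774 × 2.9150% = 7.5098%.

7.51%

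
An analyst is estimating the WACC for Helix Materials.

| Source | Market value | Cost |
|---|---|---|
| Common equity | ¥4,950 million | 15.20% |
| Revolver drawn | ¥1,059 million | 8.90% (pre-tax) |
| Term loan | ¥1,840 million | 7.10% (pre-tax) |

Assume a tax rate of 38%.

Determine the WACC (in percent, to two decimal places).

Total capital V = 4950 + 1059 + 1840 = 7849.
Equity: weight = 4950/7849 = 0.6307; cost = 15.2%.
Revolver drawn: weight = 1059/7849 = 0.1349; after-tax cost = 8.9% × (1 − 38%) = 5.5180%.
Term loan: weight = 1840/7849 = 0.2344; after-tax cost = 7.1% × (1 − 38%) = 4.4020%.
WACC = 0.6307 × 15.2000% + 0.1349 × 5.5180% + 0.2344 × 4.4020% = 11.3624%.

11.36%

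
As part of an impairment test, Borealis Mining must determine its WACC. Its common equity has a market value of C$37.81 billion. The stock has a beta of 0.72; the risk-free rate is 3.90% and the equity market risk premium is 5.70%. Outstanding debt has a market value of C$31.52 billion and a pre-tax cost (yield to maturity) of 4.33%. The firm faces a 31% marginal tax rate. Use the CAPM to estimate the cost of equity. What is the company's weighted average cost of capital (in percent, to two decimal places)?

Cost of equity via CAPM: Re = 3.9% + 0.72 × 5.7% = 8.0040%.
Total capital V = 37.81 + 31.52 = 69.33.
Equity: weight = 37.81/69.33 = 0.5454; cost = 8.004%.
Debt: weight = 31.52/69.33 = 0.4546; after-tax cost = 4.33% × (1 − 31%) = 2.9877%.
WACC = 0.5454 × 8.0040% + 0.4546 × 2.9877% = 5.7234%.

5.72%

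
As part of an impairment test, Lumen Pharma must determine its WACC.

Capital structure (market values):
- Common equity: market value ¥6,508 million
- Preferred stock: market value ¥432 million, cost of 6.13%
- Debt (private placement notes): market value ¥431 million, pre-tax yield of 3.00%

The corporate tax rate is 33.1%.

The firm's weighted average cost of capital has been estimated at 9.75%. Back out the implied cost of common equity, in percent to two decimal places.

10.50%

Total capital V = 6508 + 432 + 431 = 7371.
Equity weight = 6508/7371 = 0.8829.
Preferred weight = 432/7371 = 0.0586.
Private placement notes weight = 431/7371 = 0.0585.
Debt contribution = 0.0585 × 3% × (1 − 33.1%) = 0.1174%.
Preferred contribution = 0.0586 × 6.13% = 0.3593%.
Required equity contribution = 9.75% − 0.4766% = 9.2734%.
Re = 9.2734% / 0.8829 = 10.5031%.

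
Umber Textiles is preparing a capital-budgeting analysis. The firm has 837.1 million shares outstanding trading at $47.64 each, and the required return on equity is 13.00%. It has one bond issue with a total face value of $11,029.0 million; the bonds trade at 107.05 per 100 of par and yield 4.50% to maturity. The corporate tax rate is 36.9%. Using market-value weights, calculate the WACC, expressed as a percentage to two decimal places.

10.68%

Market value of equity E = 47.64 × 837.1m = 39879.444m. Market value of debt D = 11029m × 107.05/100 = 11806.5445m.
Total capital V = 39879.444 + 11806.5445 = 51685.9885.
Equity: weight = 39879.444/51685.9885 = 0.7716; cost = 13%.
Bonds outstanding: weight = 11806.5445/51685.9885 = 0.2284; after-tax cost = 4.5% × (1 − 36.9%) = 2.8395%.
WACC = 0.7716 × 13.0000% + 0.2284 × 2.8395% = 10.6791%.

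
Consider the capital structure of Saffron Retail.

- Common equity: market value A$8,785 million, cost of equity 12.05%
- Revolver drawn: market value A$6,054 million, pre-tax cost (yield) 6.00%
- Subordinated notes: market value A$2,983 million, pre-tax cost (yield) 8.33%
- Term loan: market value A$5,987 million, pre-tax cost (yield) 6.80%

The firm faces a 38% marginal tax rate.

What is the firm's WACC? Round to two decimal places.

7.10%

Total capital V = 8785 + 6054 + 2983 + 5987 = 23809.
Equity: weight = 8785/23809 = 0.3690; cost = 12.05%.
Revolver drawn: weight = 6054/23809 = 0.2543; after-tax cost = 6% × (1 − 38%) = 3.7200%.
Subordinated notes: weight = 2983/23809 = 0.1253; after-tax cost = 8.33% × (1 − 38%) = 5.1646%.
Term loan: weight = 5987/23809 = 0.2515; after-tax cost = 6.8% × (1 − 38%) = 4.2160%.
WACC = 0.3690 × 12.0500% + 0.2543 × 3.7200% + 0.1253 × 5.1646% + 0.2515 × 4.2160% = 7.0993%.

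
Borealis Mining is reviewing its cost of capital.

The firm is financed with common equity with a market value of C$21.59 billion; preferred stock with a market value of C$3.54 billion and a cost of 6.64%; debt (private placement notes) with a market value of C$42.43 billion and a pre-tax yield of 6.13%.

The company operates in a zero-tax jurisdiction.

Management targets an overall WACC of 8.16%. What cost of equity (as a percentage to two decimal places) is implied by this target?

Total capital V = 21.59 + 3.54 + 42.43 = 67.56.
Equity weight = 21.59/67.56 = 0.3196.
Preferred weight = 3.54/67.56 = 0.0524.
Private placement notes weight = 42.43/67.56 = 0.6280.
Debt contribution = 0.6280 × 6.13% × (1 − 0%) = 3.8499%.
Preferred contribution = 0.0524 × 6.64% = 0.3479%.
Required equity contribution = 8.16% − 4.1978% = 3.9622%.
Re = 3.9622% / 0.3196 = 12.3987%.

12.40%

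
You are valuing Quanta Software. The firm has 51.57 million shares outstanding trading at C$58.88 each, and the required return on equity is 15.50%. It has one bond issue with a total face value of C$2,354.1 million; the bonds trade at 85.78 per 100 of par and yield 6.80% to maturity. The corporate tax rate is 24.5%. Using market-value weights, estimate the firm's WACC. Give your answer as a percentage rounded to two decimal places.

11.36%

Market value of equity E = 58.88 × 51.57m = 3036.4416m. Market value of debt D = 2354.1m × 85.78/100 = 2019.34698m.
Total capital V = 3036.4416 + 2019.34698 = 5055.78858.
Equity: weight = 3036.4416/5055.78858 = 0.6006; cost = 15.5%.
Bonds outstanding: weight = 2019.34698/5055.78858 = 0.3994; after-tax cost = 6.8% × (1 − 24.5%) = 5.1340%.
WACC = 0.6006 × 15.5000% + 0.3994 × 5.1340% = 11.3597%.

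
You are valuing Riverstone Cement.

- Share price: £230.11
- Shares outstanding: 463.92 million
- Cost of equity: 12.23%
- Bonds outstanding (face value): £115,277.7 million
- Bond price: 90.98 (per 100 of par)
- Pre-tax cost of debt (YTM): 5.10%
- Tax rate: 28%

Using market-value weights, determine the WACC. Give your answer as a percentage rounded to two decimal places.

7.99%

Market value of equity E = 230.11 × 463.92m = 106752.6312m. Market value of debt D = 115277.7m × 90.98/100 = 104879.65146m.
Total capital V = 106752.6312 + 104879.65146 = 211632.28266.
Equity: weight = 106752.6312/211632.28266 = 0.5044; cost = 12.23%.
Bonds outstanding: weight = 104879.65146/211632.28266 = 0.4956; after-tax cost = 5.1% × (1 − 28%) = 3.6720%.
WACC = 0.5044 × 12.2300% + 0.4956 × 3.6720% = 7.9889%.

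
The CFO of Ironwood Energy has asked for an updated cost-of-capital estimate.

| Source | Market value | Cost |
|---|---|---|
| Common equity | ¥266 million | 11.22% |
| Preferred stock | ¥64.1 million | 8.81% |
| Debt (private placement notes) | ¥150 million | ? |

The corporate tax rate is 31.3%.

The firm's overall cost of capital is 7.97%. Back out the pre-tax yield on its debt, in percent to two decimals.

2.69%

Total capital V = 266 + 64.1 + 150 = 480.1.
Equity weight = 266/480.1 = 0.5541.
Preferred weight = 64.1/480.1 = 0.1335.
Private placement notes weight = 150/480.1 = 0.3124.
Equity contribution = 0.5541 × 11.22% = 6.2165%.
Preferred contribution = 0.1335 × 8.81% = 1.1763%.
Remaining for debt = 7.97% − 7.3927% = 0.5773%.
Rd × (1 − 31.3%) × 0.3124 = 0.5773%  ⇒  Rd = 2.6895%.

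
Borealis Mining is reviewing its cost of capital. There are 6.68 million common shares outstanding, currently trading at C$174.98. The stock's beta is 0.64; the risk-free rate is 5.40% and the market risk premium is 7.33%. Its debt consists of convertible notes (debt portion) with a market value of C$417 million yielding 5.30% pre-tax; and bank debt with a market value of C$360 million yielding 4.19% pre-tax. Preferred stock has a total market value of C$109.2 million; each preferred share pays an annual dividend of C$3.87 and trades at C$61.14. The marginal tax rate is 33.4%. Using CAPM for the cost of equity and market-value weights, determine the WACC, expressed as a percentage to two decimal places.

7.28%

Cost of equity via CAPM: Re = 5.4% + 0.64 × 7.33% = 10.0912%.
Cost of preferred: Rp = 3.87 / 61.14 = 6.3297%.
Market value of equity E = 174.98 × 6.68m = 1168.8664m.
Total capital V = 1168.8664 + 109.2 + 417 + 360 = 2055.0664.
Equity: weight = 1168.8664/2055.0664 = 0.5688; cost = 10.0912%.
Preferred: weight = 109.2/2055.0664 = 0.0531; cost = 6.3297%.
Convertible notes (debt portion): weight = 417/2055.0664 = 0.2029; after-tax cost = 5.3% × (1 − 33.4%) = 3.5298%.
Bank debt: weight = 360/2055.0664 = 0.1752; after-tax cost = 4.19% × (1 − 33.4%) = 2.7905%.
WACC = 0.5688 × 10.0912% + 0.0531 × 6.3297% + 0.2029 × 3.5298% + 0.1752 × 2.7905% = 7.2810%.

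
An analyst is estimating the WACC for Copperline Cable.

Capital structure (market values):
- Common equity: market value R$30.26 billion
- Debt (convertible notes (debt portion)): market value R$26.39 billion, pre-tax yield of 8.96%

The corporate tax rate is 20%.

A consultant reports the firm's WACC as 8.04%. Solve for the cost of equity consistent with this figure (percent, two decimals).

Total capital V = 30.26 + 26.39 = 56.65.
Equity weight = 30.26/56.65 = 0.5342.
Convertible notes (debt portion) weight = 26.39/56.65 = 0.4658.
Debt contribution = 0.4658 × 8.96% × (1 − 20%) = 3.3392%.
Required equity contribution = 8.04% − 3.3392% = 4.7008%.
Re = 4.7008% / 0.5342 = 8.8005%.

8.80%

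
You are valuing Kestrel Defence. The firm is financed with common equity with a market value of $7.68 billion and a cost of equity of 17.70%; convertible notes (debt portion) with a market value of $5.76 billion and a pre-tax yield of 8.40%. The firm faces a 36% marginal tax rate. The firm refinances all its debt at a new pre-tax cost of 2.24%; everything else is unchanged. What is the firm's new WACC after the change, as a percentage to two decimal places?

10.73%

After the change:
Total capital V = 7.68 + 5.76 = 13.44.
Equity: weight = 7.68/13.44 = 0.5714; cost = 17.7%.
Convertible notes (debt portion): weight = 5.76/13.44 = 0.4286; after-tax cost = 2.24% × (1 − 36%) = 1.4336%.
WACC = 0.5714 × 17.7000% + 0.4286 × 1.4336% = 10.7287%.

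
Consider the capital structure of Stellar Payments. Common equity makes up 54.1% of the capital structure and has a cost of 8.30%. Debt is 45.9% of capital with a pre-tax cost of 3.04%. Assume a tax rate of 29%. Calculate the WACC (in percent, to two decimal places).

5.48%

After-tax cost of debt = 3.04% × (1 − 29%) = 2.1584%.
WACC = 0.541 × 8.3000% + 0.459 × 2.1584% = 5.4810%.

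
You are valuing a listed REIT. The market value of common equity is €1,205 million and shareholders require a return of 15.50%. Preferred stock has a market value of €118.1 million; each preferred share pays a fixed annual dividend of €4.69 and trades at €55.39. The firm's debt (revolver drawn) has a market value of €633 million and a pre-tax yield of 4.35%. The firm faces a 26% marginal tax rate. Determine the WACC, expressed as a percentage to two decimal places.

Cost of preferred: Rp = 4.69 / 55.39 = 8.4672%.
Total capital V = 1205 + 118.1 + 633 = 1956.1.
Equity: weight = 1205/1956.1 = 0.6160; cost = 15.5%.
Preferred: weight = 118.1/1956.1 = 0.0604; cost = 8.4672%.
Revolver drawn: weight = 633/1956.1 = 0.3236; after-tax cost = 4.35% × (1 − 26%) = 3.2190%.
WACC = 0.6160 × 15.5000% + 0.0604 × 8.4672% + 0.3236 × 3.2190% = 11.1012%.

11.10%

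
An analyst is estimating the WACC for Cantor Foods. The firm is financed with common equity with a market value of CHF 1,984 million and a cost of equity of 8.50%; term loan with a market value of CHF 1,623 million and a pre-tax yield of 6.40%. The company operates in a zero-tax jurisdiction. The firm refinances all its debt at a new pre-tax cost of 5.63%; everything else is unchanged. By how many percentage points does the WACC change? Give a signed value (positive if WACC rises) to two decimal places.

-0.35 pp

Current WACC:
Total capital V = 1984 + 1623 = 3607.
Equity: weight = 1984/3607 = 0.5500; cost = 8.5%.
Term loan: weight = 1623/3607 = 0.4500; after-tax cost = 6.4% × (1 − 0%) = 6.4000%.
WACC = 0.5500 × 8.5000% + 0.4500 × 6.4000% = 7.5551%.
After the change:
Total capital V = 1984 + 1623 = 3607.
Equity: weight = 1984/3607 = 0.5500; cost = 8.5%.
Term loan: weight = 1623/3607 = 0.4500; after-tax cost = 5.63% × (1 − 0%) = 5.6300%.
WACC = 0.5500 × 8.5000% + 0.4500 × 5.6300% = 7.2086%.
Change in WACC = 7.2086% − 7.5551% = -0.3465 pp.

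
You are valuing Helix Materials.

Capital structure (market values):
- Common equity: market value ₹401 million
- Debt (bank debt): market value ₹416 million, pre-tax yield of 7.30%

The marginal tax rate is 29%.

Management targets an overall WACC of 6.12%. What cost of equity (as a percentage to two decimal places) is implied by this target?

7.09%

Total capital V = 401 + 416 = 817.
Equity weight = 401/817 = 0.4908.
Bank debt weight = 416/817 = 0.5092.
Debt contribution = 0.5092 × 7.3% × (1 − 29%) = 2.6391%.
Required equity contribution = 6.12% − 2.6391% = 3.4809%.
Re = 3.4809% / 0.4908 = 7.0920%.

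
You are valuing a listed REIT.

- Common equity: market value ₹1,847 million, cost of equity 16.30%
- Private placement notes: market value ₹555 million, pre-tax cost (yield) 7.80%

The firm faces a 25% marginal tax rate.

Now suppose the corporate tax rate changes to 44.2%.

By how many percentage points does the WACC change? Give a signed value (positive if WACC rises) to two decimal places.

-0.35 pp

Current WACC:
Total capital V = 1847 + 555 = 2402.
Equity: weight = 1847/2402 = 0.7689; cost = 16.3%.
Private placement notes: weight = 555/2402 = 0.2311; after-tax cost = 7.8% × (1 − 25%) = 5.8500%.
WACC = 0.7689 × 16.3000% + 0.2311 × 5.8500% = 13.8854%.
After the change:
Total capital V = 1847 + 555 = 2402.
Equity: weight = 1847/2402 = 0.7689; cost = 16.3%.
Private placement notes: weight = 555/2402 = 0.2311; after-tax cost = 7.8% × (1 − 44.2%) = 4.3524%.
WACC = 0.7689 × 16.3000% + 0.2311 × 4.3524% = 13.5394%.
Change in WACC = 13.5394% − 13.8854% = -0.3460 pp.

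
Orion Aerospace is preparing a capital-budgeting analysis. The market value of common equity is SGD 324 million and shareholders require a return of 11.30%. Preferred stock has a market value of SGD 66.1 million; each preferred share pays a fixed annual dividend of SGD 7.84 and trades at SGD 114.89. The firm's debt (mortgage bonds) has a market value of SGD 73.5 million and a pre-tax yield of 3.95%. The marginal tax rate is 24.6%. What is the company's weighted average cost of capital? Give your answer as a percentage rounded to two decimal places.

Cost of preferred: Rp = 7.84 / 114.89 = 6.8239%.
Total capital V = 324 + 66.1 + 73.5 = 463.6.
Equity: weight = 324/463.6 = 0.6989; cost = 11.3%.
Preferred: weight = 66.1/463.6 = 0.1426; cost = 6.8239%.
Mortgage bonds: weight = 73.5/463.6 = 0.1585; after-tax cost = 3.95% × (1 − 24.6%) = 2.9783%.
WACC = 0.6989 × 11.3000% + 0.1426 × 6.8239% + 0.1585 × 2.9783% = 9.3425%.

9.34%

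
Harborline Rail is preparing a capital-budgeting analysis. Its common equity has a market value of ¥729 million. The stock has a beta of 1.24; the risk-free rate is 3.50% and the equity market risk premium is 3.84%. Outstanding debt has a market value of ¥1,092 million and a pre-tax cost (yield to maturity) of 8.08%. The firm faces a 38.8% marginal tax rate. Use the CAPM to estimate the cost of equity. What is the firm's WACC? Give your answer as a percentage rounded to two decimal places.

Cost of equity via CAPM: Re = 3.5% + 1.24 × 3.84% = 8.2616%.
Total capital V = 729 + 1092 = 1821.
Equity: weight = 729/1821 = 0.4003; cost = 8.2616%.
Debt: weight = 1092/1821 = 0.5997; after-tax cost = 8.08% × (1 − 38.8%) = 4.9450%.
WACC = 0.4003 × 8.2616% + 0.5997 × 4.9450% = 6.2727%.

6.27%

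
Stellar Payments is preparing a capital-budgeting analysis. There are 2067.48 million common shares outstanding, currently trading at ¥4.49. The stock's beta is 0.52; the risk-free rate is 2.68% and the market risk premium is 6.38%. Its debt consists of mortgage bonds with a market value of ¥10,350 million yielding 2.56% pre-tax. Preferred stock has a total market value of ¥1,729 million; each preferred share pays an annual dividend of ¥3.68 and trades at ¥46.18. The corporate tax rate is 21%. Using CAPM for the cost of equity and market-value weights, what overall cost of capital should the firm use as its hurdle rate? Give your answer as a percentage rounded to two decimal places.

Cost of equity via CAPM: Re = 2.68% + 0.52 × 6.38% = 5.9976%.
Cost of preferred: Rp = 3.68 / 46.18 = 7.9688%.
Market value of equity E = 4.49 × 2067.48m = 9282.9852m.
Total capital V = 9282.9852 + 1729 + 10350 = 21361.9852.
Equity: weight = 9282.9852/21361.9852 = 0.4346; cost = 5.9976%.
Preferred: weight = 1729/21361.9852 = 0.0809; cost = 7.9688%.
Mortgage bonds: weight = 10350/21361.9852 = 0.4845; after-tax cost = 2.56% × (1 − 21%) = 2.0224%.
WACC = 0.4346 × 5.9976% + 0.0809 × 7.9688% + 0.4845 × 2.0224% = 4.2311%.

4.23%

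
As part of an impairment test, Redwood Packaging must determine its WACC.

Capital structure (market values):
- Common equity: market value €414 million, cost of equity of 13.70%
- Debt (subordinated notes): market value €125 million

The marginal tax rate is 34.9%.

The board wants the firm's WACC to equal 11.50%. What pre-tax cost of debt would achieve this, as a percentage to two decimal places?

Total capital V = 414 + 125 = 539.
Equity weight = 414/539 = 0.7681.
Subordinated notes weight = 125/539 = 0.2319.
Equity contribution = 0.7681 × 13.7% = 10.5228%.
Remaining for debt = 11.5% − 10.5228% = 0.9772%.
Rd × (1 − 34.9%) × 0.2319 = 0.9772%  ⇒  Rd = 6.4725%.

6.47%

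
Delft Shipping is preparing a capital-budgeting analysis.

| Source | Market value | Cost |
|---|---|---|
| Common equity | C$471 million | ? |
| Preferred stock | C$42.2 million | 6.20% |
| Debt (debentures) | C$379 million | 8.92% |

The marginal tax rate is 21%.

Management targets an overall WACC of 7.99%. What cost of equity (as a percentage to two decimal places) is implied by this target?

8.91%

Total capital V = 471 + 42.2 + 379 = 892.2.
Equity weight = 471/892.2 = 0.5279.
Preferred weight = 42.2/892.2 = 0.0473.
Debentures weight = 379/892.2 = 0.4248.
Debt contribution = 0.4248 × 8.92% × (1 − 21%) = 2.9934%.
Preferred contribution = 0.0473 × 6.2% = 0.2933%.
Required equity contribution = 7.99% − 3.2867% = 4.7033%.
Re = 4.7033% / 0.5279 = 8.9093%.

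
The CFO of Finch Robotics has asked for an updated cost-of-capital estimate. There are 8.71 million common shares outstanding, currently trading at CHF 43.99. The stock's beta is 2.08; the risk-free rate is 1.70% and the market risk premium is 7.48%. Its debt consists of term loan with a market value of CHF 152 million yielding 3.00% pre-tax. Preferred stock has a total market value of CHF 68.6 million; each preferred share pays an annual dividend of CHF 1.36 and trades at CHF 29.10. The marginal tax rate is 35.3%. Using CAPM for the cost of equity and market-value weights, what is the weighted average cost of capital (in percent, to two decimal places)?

11.97%

Cost of equity via CAPM: Re = 1.7% + 2.08 × 7.48% = 17.2584%.
Cost of preferred: Rp = 1.36 / 29.1 = 4.6735%.
Market value of equity E = 43.99 × 8.71m = 383.1529m.
Total capital V = 383.1529 + 68.6 + 152 = 603.7529.
Equity: weight = 383.1529/603.7529 = 0.6346; cost = 17.2584%.
Preferred: weight = 68.6/603.7529 = 0.1136; cost = 4.6735%.
Term loan: weight = 152/603.7529 = 0.2518; after-tax cost = 3% × (1 − 35.3%) = 1.9410%.
WACC = 0.6346 × 17.2584% + 0.1136 × 4.6735% + 0.2518 × 1.9410% = 11.9722%.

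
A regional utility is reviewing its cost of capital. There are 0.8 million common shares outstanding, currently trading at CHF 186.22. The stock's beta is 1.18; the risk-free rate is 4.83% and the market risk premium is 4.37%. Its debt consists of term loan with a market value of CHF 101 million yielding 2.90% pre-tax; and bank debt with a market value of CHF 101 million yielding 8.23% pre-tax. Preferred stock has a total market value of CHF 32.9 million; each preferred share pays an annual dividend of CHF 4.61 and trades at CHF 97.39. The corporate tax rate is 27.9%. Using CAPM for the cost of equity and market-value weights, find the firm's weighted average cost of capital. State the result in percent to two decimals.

Cost of equity via CAPM: Re = 4.83% + 1.18 × 4.37% = 9.9866%.
Cost of preferred: Rp = 4.61 / 97.39 = 4.7335%.
Market value of equity E = 186.22 × 0.8m = 148.976m.
Total capital V = 148.976 + 32.9 + 101 + 101 = 383.876.
Equity: weight = 148.976/383.876 = 0.3881; cost = 9.9866%.
Preferred: weight = 32.9/383.876 = 0.0857; cost = 4.7335%.
Term loan: weight = 101/383.876 = 0.2631; after-tax cost = 2.9% × (1 − 27.9%) = 2.0909%.
Bank debt: weight = 101/383.876 = 0.2631; after-tax cost = 8.23% × (1 − 27.9%) = 5.9338%.
WACC = 0.3881 × 9.9866% + 0.0857 × 4.7335% + 0.2631 × 2.0909% + 0.2631 × 5.9338% = 6.3927%.

6.39%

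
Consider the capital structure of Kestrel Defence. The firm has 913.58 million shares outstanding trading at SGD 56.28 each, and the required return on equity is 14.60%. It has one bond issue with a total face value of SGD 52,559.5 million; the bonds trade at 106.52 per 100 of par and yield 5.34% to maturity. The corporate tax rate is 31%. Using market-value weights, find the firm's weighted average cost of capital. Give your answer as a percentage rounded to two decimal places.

Market value of equity E = 56.28 × 913.58m = 51416.2824m. Market value of debt D = 52559.5m × 106.52/100 = 55986.3794m.
Total capital V = 51416.2824 + 55986.3794 = 107402.6618.
Equity: weight = 51416.2824/107402.6618 = 0.4787; cost = 14.6%.
Bonds outstanding: weight = 55986.3794/107402.6618 = 0.5213; after-tax cost = 5.34% × (1 − 31%) = 3.6846%.
WACC = 0.4787 × 14.6000% + 0.5213 × 3.6846% = 8.9101%.

8.91%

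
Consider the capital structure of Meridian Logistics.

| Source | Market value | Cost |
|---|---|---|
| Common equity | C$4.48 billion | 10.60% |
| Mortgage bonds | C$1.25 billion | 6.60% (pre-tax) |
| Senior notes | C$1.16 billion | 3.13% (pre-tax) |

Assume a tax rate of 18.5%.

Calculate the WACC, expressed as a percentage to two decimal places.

Total capital V = 4.48 + 1.25 + 1.16 = 6.89.
Equity: weight = 4.48/6.89 = 0.6502; cost = 10.6%.
Mortgage bonds: weight = 1.25/6.89 = 0.1814; after-tax cost = 6.6% × (1 − 18.5%) = 5.3790%.
Senior notes: weight = 1.16/6.89 = 0.1684; after-tax cost = 3.13% × (1 − 18.5%) = 2.5509%.
WACC = 0.6502 × 10.6000% + 0.1814 × 5.3790% + 0.1684 × 2.5509% = 8.2977%.

8.30%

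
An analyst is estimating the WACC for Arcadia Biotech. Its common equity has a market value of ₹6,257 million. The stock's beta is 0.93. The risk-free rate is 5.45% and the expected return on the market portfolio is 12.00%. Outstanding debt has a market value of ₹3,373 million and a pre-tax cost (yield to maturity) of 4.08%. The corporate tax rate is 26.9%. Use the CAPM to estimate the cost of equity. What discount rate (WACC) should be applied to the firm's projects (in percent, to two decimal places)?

Market risk premium = 12.0% − 5.45% = 6.55%.
Cost of equity via CAPM: Re = 5.45% + 0.93 × 6.55% = 11.5415%.
Total capital V = 6257 + 3373 = 9630.
Equity: weight = 6257/9630 = 0.6497; cost = 11.5415%.
Debt: weight = 3373/9630 = 0.3503; after-tax cost = 4.08% × (1 − 26.9%) = 2.9825%.
WACC = 0.6497 × 11.5415% + 0.3503 × 2.9825% = 8.5436%.

8.54%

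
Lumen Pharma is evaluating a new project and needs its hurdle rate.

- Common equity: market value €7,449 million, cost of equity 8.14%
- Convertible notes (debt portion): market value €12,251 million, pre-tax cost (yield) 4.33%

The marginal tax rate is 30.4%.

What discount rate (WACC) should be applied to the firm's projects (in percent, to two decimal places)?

4.95%

Total capital V = 7449 + 12251 = 19700.
Equity: weight = 7449/19700 = 0.3781; cost = 8.14%.
Convertible notes (debt portion): weight = 12251/19700 = 0.6219; after-tax cost = 4.33% × (1 − 30.4%) = 3.0137%.
WACC = 0.3781 × 8.1400% + 0.6219 × 3.0137% = 4.9521%.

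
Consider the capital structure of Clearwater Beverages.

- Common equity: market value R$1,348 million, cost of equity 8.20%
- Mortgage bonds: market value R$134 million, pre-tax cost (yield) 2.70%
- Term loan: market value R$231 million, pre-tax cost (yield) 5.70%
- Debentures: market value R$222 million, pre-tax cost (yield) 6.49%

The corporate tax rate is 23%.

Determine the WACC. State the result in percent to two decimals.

Total capital V = 1348 + 134 + 231 + 222 = 1935.
Equity: weight = 1348/1935 = 0.6966; cost = 8.2%.
Mortgage bonds: weight = 134/1935 = 0.0693; after-tax cost = 2.7% × (1 − 23%) = 2.0790%.
Term loan: weight = 231/1935 = 0.1194; after-tax cost = 5.7% × (1 − 23%) = 4.3890%.
Debentures: weight = 222/1935 = 0.1147; after-tax cost = 6.49% × (1 − 23%) = 4.9973%.
WACC = 0.6966 × 8.2000% + 0.0693 × 2.0790% + 0.1194 × 4.3890% + 0.1147 × 4.9973% = 6.9537%.

6.95%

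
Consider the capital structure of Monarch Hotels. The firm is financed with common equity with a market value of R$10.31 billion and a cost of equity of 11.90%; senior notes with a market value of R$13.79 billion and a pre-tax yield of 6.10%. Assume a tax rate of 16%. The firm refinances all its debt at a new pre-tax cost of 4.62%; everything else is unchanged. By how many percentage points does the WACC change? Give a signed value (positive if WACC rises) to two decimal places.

-0.71 pp

Current WACC:
Total capital V = 10.31 + 13.79 = 24.1.
Equity: weight = 10.31/24.1 = 0.4278; cost = 11.9%.
Senior notes: weight = 13.79/24.1 = 0.5722; after-tax cost = 6.1% × (1 − 16%) = 5.1240%.
WACC = 0.4278 × 11.9000% + 0.5722 × 5.1240% = 8.0228%.
After the change:
Total capital V = 10.31 + 13.79 = 24.1.
Equity: weight = 10.31/24.1 = 0.4278; cost = 11.9%.
Senior notes: weight = 13.79/24.1 = 0.5722; after-tax cost = 4.62% × (1 − 16%) = 3.8808%.
WACC = 0.4278 × 11.9000% + 0.5722 × 3.8808% = 7.3114%.
Change in WACC = 7.3114% − 8.0228% = -0.7114 pp.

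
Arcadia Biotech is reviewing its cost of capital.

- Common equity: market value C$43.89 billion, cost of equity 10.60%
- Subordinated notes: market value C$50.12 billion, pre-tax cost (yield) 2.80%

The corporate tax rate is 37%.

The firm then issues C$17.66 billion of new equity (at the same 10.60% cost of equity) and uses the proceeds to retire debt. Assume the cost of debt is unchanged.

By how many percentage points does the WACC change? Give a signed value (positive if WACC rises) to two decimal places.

+1.66 pp

Current WACC:
Total capital V = 43.89 + 50.12 = 94.01.
Equity: weight = 43.89/94.01 = 0.4669; cost = 10.6%.
Subordinated notes: weight = 50.12/94.01 = 0.5331; after-tax cost = 2.8% × (1 − 37%) = 1.7640%.
WACC = 0.4669 × 10.6000% + 0.5331 × 1.7640% = 5.8892%.
After the change:
Total capital V = 61.55 + 32.46 = 94.01.
Equity: weight = 61.55/94.01 = 0.6547; cost = 10.6%.
Subordinated notes: weight = 32.46/94.01 = 0.3453; after-tax cost = 2.8% × (1 − 37%) = 1.7640%.
WACC = 0.6547 × 10.6000% + 0.3453 × 1.7640% = 7.5491%.
Change in WACC = 7.5491% − 5.8892% = 1.6599 pp.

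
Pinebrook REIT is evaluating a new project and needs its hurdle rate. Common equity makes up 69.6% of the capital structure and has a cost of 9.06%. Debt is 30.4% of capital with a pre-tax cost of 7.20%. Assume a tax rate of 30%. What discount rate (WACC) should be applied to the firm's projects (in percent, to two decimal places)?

7.84%

After-tax cost of debt = 7.2% × (1 − 30%) = 5.0400%.
WACC = 0.696 × 9.0600% + 0.304 × 5.0400% = 7.8379%.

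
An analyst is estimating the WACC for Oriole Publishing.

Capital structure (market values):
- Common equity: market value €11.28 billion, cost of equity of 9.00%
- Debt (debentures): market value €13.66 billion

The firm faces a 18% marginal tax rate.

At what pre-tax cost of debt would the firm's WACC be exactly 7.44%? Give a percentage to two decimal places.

Total capital V = 11.28 + 13.66 = 24.94.
Equity weight = 11.28/24.94 = 0.4523.
Debentures weight = 13.66/24.94 = 0.5477.
Equity contribution = 0.4523 × 9% = 4.0706%.
Remaining for debt = 7.44% − 4.0706% = 3.3694%.
Rd × (1 − 18%) × 0.5477 = 3.3694%  ⇒  Rd = 7.5022%.

7.50%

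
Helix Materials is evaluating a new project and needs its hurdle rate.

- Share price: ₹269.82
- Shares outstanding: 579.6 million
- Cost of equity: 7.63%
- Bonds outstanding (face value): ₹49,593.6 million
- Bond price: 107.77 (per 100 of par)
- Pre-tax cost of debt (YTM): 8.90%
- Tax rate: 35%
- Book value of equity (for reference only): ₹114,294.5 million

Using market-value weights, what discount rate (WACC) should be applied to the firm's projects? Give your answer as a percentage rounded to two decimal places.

Market value of equity E = 269.82 × 579.6m = 156387.672m. Market value of debt D = 49593.6m × 107.77/100 = 53447.02272m.
Total capital V = 156387.672 + 53447.02272 = 209834.69472.
Equity: weight = 156387.672/209834.69472 = 0.7453; cost = 7.63%.
Bonds outstanding: weight = 53447.02272/209834.69472 = 0.2547; after-tax cost = 8.9% × (1 − 35%) = 5.7850%.
WACC = 0.7453 × 7.6300% + 0.2547 × 5.7850% = 7.1601%.

7.16%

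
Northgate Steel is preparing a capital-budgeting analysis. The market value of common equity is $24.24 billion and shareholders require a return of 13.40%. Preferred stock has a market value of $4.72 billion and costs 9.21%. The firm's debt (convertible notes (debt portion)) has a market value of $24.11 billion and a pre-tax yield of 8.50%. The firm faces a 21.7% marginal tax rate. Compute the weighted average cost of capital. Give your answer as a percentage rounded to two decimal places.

Total capital V = 24.24 + 4.72 + 24.11 = 53.07.
Equity: weight = 24.24/53.07 = 0.4568; cost = 13.4%.
Preferred: weight = 4.72/53.07 = 0.0889; cost = 9.21%.
Convertible notes (debt portion): weight = 24.11/53.07 = 0.4543; after-tax cost = 8.5% × (1 − 21.7%) = 6.6555%.
WACC = 0.4568 × 13.4000% + 0.0889 × 9.2100% + 0.4543 × 6.6555% = 9.9633%.

9.96%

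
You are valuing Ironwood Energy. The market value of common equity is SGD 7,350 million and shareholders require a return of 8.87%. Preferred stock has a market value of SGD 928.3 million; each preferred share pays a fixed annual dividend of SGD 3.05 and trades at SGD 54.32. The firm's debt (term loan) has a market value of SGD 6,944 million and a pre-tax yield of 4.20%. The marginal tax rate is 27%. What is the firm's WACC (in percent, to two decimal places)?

Cost of preferred: Rp = 3.05 / 54.32 = 5.6149%.
Total capital V = 7350 + 928.3 + 6944 = 15222.3.
Equity: weight = 7350/15222.3 = 0.4828; cost = 8.87%.
Preferred: weight = 928.3/15222.3 = 0.0610; cost = 5.6149%.
Term loan: weight = 6944/15222.3 = 0.4562; after-tax cost = 4.2% × (1 − 27%) = 3.0660%.
WACC = 0.4828 × 8.8700% + 0.0610 × 5.6149% + 0.4562 × 3.0660% = 6.0239%.

6.02%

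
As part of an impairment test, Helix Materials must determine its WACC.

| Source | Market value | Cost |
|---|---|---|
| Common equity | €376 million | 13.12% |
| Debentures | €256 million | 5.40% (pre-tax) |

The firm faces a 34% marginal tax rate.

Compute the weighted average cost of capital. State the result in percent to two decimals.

9.25%

Total capital V = 376 + 256 = 632.
Equity: weight = 376/632 = 0.5949; cost = 13.12%.
Debentures: weight = 256/632 = 0.4051; after-tax cost = 5.4% × (1 − 34%) = 3.5640%.
WACC = 0.5949 × 13.1200% + 0.4051 × 3.5640% = 9.2492%.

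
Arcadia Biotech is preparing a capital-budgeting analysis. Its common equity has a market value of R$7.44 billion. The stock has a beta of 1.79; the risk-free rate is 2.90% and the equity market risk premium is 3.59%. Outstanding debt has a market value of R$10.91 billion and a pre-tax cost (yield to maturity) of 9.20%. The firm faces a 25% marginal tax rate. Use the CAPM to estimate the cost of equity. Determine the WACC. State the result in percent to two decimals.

Cost of equity via CAPM: Re = 2.9% + 1.79 × 3.59% = 9.3261%.
Total capital V = 7.44 + 10.91 = 18.35.
Equity: weight = 7.44/18.35 = 0.4054; cost = 9.3261%.
Debt: weight = 10.91/18.35 = 0.5946; after-tax cost = 9.2% × (1 − 25%) = 6.9000%.
WACC = 0.4054 × 9.3261% + 0.5946 × 6.9000% = 7.8837%.

7.88%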